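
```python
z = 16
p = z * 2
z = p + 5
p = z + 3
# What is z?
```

Trace:
`z = 16` → z = 16
`p = z * 2` → p = 32
`z = p + 5` → z = 37
`p = z + 3` → p = 40
So z = 37

Answer: 37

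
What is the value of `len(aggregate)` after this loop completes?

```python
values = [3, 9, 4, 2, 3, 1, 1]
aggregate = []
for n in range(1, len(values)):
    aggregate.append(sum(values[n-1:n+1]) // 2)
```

Number of 2-element averages
`aggregate` takes the values: [] → [6] → [6, 6] → [6, 6, 3] → [6, 6, 3, 2] → [6, 6, 3, 2, 2] → [6, 6, 3, 2, 2, 1]
So `len(aggregate)` = 6

Answer: 6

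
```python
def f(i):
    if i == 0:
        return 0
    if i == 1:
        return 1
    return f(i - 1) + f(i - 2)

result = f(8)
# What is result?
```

Build up from base cases: f(0)=0, f(1)=1, f(2)=1, f(3)=2, f(4)=3, f(5)=5, f(6)=8, ..., f(8)=21

Answer: 21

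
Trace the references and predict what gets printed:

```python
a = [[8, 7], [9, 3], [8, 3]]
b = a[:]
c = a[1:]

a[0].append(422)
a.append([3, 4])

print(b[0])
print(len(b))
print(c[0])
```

Key concept: slice with nested mutation.
Step by step:
`a = [[8, 7], [9, 3], [8, 3]]` → a = [[8, 7], [9, 3], [8, 3]]
`b = a[:]` → b = [[8, 7], [9, 3], [8, 3]]
`c = a[1:]` → c = [[9, 3], [8, 3]]
`a[0].append(422)` → a = [[8, 7, 422], [9, 3], [8, 3]]; b = [[8, 7, 422], [9, 3], [8, 3]]
`a.append([3, 4])` → a = [[8, 7, 422], [9, 3], [8, 3], [3, 4]]
`print(b[0])` → prints [8, 7, 422]
`print(len(b))` → prints 3
`print(c[0])` → prints [9, 3]

Answer:
[8, 7, 422]
3
[9, 3]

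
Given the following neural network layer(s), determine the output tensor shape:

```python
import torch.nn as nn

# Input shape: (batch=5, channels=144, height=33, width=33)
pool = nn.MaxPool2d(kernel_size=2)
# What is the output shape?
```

Input: (5, 144, 33, 33) -> Output: (5, 144, 16, 16)

Answer: (5, 144, 16, 16)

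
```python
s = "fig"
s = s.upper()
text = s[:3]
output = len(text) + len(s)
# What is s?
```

Trace:
`s = "fig"` → s = 'fig'
`s = s.upper()` → s = 'FIG'
`text = s[:3]` → text = 'FIG'
`output = len(text) + len(s)` → output = 6
So s = 'FIG'

Answer: 'FIG'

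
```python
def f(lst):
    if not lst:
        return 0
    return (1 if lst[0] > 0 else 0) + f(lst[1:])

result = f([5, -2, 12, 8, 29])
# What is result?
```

Count of positive elements in [5, -2, 12, 8, 29] = 4

Answer: 4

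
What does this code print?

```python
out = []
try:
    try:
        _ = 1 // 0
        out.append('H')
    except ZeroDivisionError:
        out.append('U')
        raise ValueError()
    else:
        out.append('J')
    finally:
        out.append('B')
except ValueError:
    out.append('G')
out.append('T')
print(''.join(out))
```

Execution trace: 'U' (except ZeroDivisionError) → 'B' (finally) → 'G' (outer except ValueError) → 'T' (after the try/except). Output: UBGT

Answer: UBGT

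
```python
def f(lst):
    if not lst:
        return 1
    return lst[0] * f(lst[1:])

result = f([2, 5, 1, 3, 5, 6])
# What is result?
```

Product over [2, 5, 1, 3, 5, 6] = 2 * 5 * 1 * 3 * 5 * 6 = 900

Answer: 900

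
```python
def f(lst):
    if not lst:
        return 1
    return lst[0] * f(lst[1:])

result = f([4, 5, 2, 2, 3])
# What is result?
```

Product over [4, 5, 2, 2, 3] = 4 * 5 * 2 * 2 * 3 = 240

Answer: 240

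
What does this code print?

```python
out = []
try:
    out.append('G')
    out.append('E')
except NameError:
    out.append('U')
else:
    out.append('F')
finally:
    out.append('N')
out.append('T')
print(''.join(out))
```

Execution trace: 'G' (try body) → 'E' (try body, no exception) → 'F' (else) → 'N' (finally) → 'T' (after the try/except). Output: GEFNT

Answer: GEFNT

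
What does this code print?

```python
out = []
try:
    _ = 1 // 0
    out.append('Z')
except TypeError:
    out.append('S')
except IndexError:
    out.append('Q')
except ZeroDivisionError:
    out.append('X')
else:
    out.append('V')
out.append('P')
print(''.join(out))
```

Execution trace: 'X' (except ZeroDivisionError) → 'P' (after the try/except). Output: XP

Answer: XP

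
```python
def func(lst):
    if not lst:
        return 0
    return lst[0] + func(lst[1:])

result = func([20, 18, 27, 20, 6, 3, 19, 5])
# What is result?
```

20 + 18 + 27 + 20 + 6 + 3 + 19 + 5 + 0 = 118

Answer: 118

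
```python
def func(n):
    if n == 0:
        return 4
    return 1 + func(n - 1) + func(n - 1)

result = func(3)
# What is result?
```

func(n) = 1 + 2·func(n-1), func(0)=4. Closed form: (4+1)·2^3 - 1 = 39.

Answer: 39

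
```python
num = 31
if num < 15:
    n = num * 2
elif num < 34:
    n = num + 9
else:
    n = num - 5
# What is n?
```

Trace:
`num = 31` → num = 31
`if num < 15: ...` → num < 15 is False, num < 34 is True → n = 40
So n = 40

Answer: 40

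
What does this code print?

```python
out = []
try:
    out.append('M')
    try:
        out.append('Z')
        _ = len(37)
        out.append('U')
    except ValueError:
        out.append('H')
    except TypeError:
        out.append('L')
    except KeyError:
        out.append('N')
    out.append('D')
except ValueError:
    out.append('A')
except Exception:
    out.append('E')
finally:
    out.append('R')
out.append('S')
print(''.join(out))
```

Execution trace: 'M' (try body) → 'Z' (inner try body) → 'L' (inner except TypeError) → 'D' (try body, no exception) → 'R' (finally) → 'S' (after the try/except). Output: MZLDRS

Answer: MZLDRS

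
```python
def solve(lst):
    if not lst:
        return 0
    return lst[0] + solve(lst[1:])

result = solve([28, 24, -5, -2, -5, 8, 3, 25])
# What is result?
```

28 + 24 + (-5) + (-2) + (-5) + 8 + 3 + 25 + 0 = 76

Answer: 76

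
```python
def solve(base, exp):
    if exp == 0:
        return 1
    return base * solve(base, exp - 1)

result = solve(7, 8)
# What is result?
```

solve(7, 8) = 7 * 7 * 7 * 7 * 7 * 7 * 7 * 7 = 5764801

Answer: 5764801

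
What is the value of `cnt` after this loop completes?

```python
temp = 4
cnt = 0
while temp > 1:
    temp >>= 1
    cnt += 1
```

Count right shifts until 1
`cnt` takes the values: 0 → 1 → 2

Answer: 2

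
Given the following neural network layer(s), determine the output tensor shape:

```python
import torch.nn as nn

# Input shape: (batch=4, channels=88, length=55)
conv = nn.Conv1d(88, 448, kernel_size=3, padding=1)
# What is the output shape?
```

Input: (4, 88, 55) -> Output: (4, 448, 55)

Answer: (4, 448, 55)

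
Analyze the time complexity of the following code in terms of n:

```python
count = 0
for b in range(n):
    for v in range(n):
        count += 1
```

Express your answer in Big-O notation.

Each loop level contributes: n × n. Multiplying the contributions gives O(n^2).

Answer: O(n^2)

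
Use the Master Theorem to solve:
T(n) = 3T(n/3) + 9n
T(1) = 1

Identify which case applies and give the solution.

a=3, b=3, f(n)=9n. log_3(3) = 1. Since c=1 = 1, Case 2 applies: T(n) = Θ(n^log_b(a) · log n) = O(n log n).

Answer: O(n log n) - Case 2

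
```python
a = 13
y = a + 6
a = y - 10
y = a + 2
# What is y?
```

Trace:
`a = 13` → a = 13
`y = a + 6` → y = 19
`a = y - 10` → a = 9
`y = a + 2` → y = 11
So y = 11

Answer: 11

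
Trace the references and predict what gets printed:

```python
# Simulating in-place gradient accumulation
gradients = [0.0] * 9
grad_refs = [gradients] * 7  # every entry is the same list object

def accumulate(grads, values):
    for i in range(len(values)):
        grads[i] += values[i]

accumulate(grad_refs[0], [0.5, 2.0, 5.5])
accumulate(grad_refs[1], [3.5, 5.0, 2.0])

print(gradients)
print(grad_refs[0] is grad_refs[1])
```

Key concept: gradient accumulation aliasing.
Step by step:
`gradients = [0.0] * 9` → gradients = [0.0, 0.0, 0.0, 0.0, 0.0, 0.0, 0.0, 0.0, 0.0]
`grad_refs = [gradients] * 7` → grad_refs = [[0.0, 0.0, 0.0, 0.0, 0.0, 0.0, 0.0, 0.0, 0.0], [0.0, 0.0, 0.0, 0.0, 0.0, 0.0, 0.0, 0.0, 0.0], [0.0, 0.0, 0.0, 0.0, 0.0, 0.0, 0.0, 0.0, 0.0], [0.0, 0.0, 0.0, 0.0, 0.0, 0.0, 0.0, 0.0, 0.0], [0.0, 0.0, 0.0, 0.0, 0.0, 0.0, 0.0, 0.0, 0.0], [0.0, 0.0, 0.0, 0.0, 0.0, 0.0, 0.0, 0.0, 0.0], [0.0, 0.0, 0.0, 0.0, 0.0, 0.0, 0.0, 0.0, 0.0]]
`accumulate(grad_refs[0], [0.5, 2.0, 5.5])` → gradients = [0.5, 2.0, 5.5, 0.0, 0.0, 0.0, 0.0, 0.0, 0.0]; grad_refs = [[0.5, 2.0, 5.5, 0.0, 0.0, 0.0, 0.0, 0.0, 0.0], [0.5, 2.0, 5.5, 0.0, 0.0, 0.0, 0.0, 0.0, 0.0], [0.5, 2.0, 5.5, 0.0, 0.0, 0.0, 0.0, 0.0, 0.0], [0.5, 2.0, 5.5, 0.0, 0.0, 0.0, 0.0, 0.0, 0.0], [0.5, 2.0, 5.5, 0.0, 0.0, 0.0, 0.0, 0.0, 0.0], [0.5, 2.0, 5.5, 0.0, 0.0, 0.0, 0.0, 0.0, 0.0], [0.5, 2.0, 5.5, 0.0, 0.0, 0.0, 0.0, 0.0, 0.0]]
`accumulate(grad_refs[1], [3.5, 5.0, 2.0])` → gradients = [4.0, 7.0, 7.5, 0.0, 0.0, 0.0, 0.0, 0.0, 0.0]; grad_refs = [[4.0, 7.0, 7.5, 0.0, 0.0, 0.0, 0.0, 0.0, 0.0], [4.0, 7.0, 7.5, 0.0, 0.0, 0.0, 0.0, 0.0, 0.0], [4.0, 7.0, 7.5, 0.0, 0.0, 0.0, 0.0, 0.0, 0.0], [4.0, 7.0, 7.5, 0.0, 0.0, 0.0, 0.0, 0.0, 0.0], [4.0, 7.0, 7.5, 0.0, 0.0, 0.0, 0.0, 0.0, 0.0], [4.0, 7.0, 7.5, 0.0, 0.0, 0.0, 0.0, 0.0, 0.0], [4.0, 7.0, 7.5, 0.0, 0.0, 0.0, 0.0, 0.0, 0.0]]
`print(gradients)` → prints [4.0, 7.0, 7.5, 0.0, 0.0, 0.0, 0.0, 0.0, 0.0]
`print(grad_refs[0] is grad_refs[1])` → prints True

Answer:
[4.0, 7.0, 7.5, 0.0, 0.0, 0.0, 0.0, 0.0, 0.0]
True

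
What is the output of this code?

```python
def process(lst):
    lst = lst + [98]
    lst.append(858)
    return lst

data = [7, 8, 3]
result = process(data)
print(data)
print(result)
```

Key concept: rebinding parameter vs mutation.
Step by step:
`data = [7, 8, 3]` → data = [7, 8, 3]
`result = process(data)` → result = [7, 8, 3, 98, 858]
`print(data)` → prints [7, 8, 3]
`print(result)` → prints [7, 8, 3, 98, 858]

Answer:
[7, 8, 3]
[7, 8, 3, 98, 858]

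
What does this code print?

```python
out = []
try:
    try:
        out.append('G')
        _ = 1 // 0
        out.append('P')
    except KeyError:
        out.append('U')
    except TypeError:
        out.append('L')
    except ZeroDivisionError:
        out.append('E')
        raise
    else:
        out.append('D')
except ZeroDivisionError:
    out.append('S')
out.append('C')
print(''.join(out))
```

Execution trace: 'G' (inner try body) → 'E' (inner except ZeroDivisionError) → 'S' (outer except ZeroDivisionError) → 'C' (after the try/except). Output: GESC

Answer: GESC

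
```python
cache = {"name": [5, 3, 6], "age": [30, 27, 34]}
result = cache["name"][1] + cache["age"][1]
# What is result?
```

Trace:
`cache = {"name": [5, 3, 6], "age": [30, 27, 34]}` → cache = {'name': [5, 3, 6], 'age': [30, 27, 34]}
`result = cache["name"][1] + cache["age"][1]` → result = 30
So result = 30

Answer: 30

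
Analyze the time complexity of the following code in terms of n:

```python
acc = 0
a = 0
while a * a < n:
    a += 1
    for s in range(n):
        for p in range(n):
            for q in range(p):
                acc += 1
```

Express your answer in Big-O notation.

Each loop level contributes: √n × n × n × n. Multiplying the contributions gives O(n^3√n).

Answer: O(n^3√n)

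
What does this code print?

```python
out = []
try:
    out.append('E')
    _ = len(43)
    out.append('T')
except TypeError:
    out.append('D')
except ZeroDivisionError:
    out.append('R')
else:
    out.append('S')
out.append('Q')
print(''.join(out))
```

Execution trace: 'E' (try body) → 'D' (except TypeError) → 'Q' (after the try/except). Output: EDQ

Answer: EDQ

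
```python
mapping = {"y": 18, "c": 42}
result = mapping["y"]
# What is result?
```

Trace:
`mapping = {"y": 18, "c": 42}` → mapping = {'y': 18, 'c': 42}
`result = mapping["y"]` → result = 18
So result = 18

Answer: 18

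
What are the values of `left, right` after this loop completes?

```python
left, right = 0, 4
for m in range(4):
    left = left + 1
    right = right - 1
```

left goes 0→4, right goes 4→0
`left, right` takes the values: (0, 4) → (1, 4) → (1, 3) → (2, 3) → (2, 2) → (3, 2) → (3, 1) → (4, 1) → (4, 0)

Answer: 4, 0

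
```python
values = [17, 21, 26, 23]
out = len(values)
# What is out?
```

Trace:
`values = [17, 21, 26, 23]` → values = [17, 21, 26, 23]
`out = len(values)` → out = 4
So out = 4

Answer: 4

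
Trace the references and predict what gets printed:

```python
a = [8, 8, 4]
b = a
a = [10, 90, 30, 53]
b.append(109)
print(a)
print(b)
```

Key concept: rebinding vs mutation: a is rebound to a new list, b still points at the original.
Step by step:
`a = [8, 8, 4]` → a = [8, 8, 4]
`b = a` → b = [8, 8, 4] (same object as a)
`a = [10, 90, 30, 53]` → a = [10, 90, 30, 53]
`b.append(109)` → b = [8, 8, 4, 109]
`print(a)` → prints [10, 90, 30, 53]
`print(b)` → prints [8, 8, 4, 109]

Answer:
[10, 90, 30, 53]
[8, 8, 4, 109]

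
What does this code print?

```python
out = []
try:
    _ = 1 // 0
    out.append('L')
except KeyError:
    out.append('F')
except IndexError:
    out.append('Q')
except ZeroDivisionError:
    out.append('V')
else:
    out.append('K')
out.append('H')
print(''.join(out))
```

Execution trace: 'V' (except ZeroDivisionError) → 'H' (after the try/except). Output: VH

Answer: VH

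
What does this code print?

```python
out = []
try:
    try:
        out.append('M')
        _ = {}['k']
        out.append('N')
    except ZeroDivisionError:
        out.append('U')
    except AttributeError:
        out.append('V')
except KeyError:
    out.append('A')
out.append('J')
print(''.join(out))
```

Execution trace: 'M' (try body) → 'A' (outer except KeyError) → 'J' (after the try/except). Output: MAJ

Answer: MAJ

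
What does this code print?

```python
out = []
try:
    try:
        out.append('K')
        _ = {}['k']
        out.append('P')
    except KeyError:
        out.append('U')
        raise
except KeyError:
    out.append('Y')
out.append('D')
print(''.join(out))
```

Execution trace: 'K' (inner try body) → 'U' (inner except KeyError) → 'Y' (outer except KeyError) → 'D' (after the try/except). Output: KUYD

Answer: KUYD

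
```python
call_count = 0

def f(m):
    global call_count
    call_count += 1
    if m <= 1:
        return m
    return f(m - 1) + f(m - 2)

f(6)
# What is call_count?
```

Calls(m) = 1 + Calls(m-1) + Calls(m-2); Calls(0)=Calls(1)=1. For m=6 this gives 25.

Answer: 25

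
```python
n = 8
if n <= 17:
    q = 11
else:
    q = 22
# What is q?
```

Trace:
`n = 8` → n = 8
`if n <= 17: ...` → n <= 17 is True → q = 11
So q = 11

Answer: 11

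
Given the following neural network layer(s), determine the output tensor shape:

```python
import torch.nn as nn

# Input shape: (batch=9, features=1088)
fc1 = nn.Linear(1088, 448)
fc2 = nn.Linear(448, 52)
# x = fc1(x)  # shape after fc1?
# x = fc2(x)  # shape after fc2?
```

Input: (9, 1088) -> after fc1: (9, 448) -> Output: (9, 52)

Answer: (9, 52)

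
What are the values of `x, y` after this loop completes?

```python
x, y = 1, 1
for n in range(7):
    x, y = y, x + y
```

Fibonacci: after 7 iterations
`x, y` takes the values: (1, 1) → (1, 2) → (2, 3) → (3, 5) → (5, 8) → (8, 13) → (13, 21) → (21, 34)

Answer: 21, 34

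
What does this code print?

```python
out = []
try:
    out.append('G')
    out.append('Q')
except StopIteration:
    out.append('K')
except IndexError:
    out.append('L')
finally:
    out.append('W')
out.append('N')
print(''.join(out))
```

Execution trace: 'G' (try body) → 'Q' (try body, no exception) → 'W' (finally) → 'N' (after the try/except). Output: GQWN

Answer: GQWN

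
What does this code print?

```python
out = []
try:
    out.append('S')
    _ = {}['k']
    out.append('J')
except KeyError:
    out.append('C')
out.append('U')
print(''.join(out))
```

Execution trace: 'S' (try body) → 'C' (except KeyError) → 'U' (after the try/except). Output: SCU

Answer: SCU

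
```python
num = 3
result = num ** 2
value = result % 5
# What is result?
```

Trace:
`num = 3` → num = 3
`result = num ** 2` → result = 9
`value = result % 5` → value = 4
So result = 9

Answer: 9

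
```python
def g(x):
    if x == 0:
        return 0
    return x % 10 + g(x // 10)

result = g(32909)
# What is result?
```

Sum of digits of 32909: 9 + 0 + 9 + 2 + 3 = 23

Answer: 23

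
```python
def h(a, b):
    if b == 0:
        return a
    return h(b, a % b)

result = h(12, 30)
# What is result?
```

h(12, 30) -> h(30, 12) -> h(12, 6) -> h(6, 0) -> 6

Answer: 6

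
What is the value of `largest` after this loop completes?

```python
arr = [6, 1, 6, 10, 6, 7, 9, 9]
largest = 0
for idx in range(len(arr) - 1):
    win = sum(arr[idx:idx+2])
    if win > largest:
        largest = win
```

Max sum of 2-element window in [6, 1, 6, 10, 6, 7, 9, 9]
`largest` takes the values: 0 → 7 → 16 → 18

Answer: 18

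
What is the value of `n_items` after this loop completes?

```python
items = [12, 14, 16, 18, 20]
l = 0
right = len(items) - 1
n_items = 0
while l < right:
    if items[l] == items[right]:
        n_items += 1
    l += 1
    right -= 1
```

Count matching pairs from ends
`n_items` takes the values: 0

Answer: 0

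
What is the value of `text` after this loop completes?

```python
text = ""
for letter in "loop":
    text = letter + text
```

Reverse 'loop'
`text` takes the values: "" → "l" → "ol" → "ool" → "pool"

Answer: "pool"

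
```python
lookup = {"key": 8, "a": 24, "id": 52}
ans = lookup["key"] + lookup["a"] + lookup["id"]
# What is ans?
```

Trace:
`lookup = {"key": 8, "a": 24, "id": 52}` → lookup = {'key': 8, 'a': 24, 'id': 52}
`ans = lookup["key"] + lookup["a"] + lookup["id"]` → ans = 84
So ans = 84

Answer: 84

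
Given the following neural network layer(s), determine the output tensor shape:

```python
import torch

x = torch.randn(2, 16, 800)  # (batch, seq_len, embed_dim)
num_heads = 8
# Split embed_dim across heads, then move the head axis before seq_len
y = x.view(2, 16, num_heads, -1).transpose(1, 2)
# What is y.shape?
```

Input: (2, 16, 800) -> head_dim = 800 // 8 = 100; after view: (2, 16, 8, 100) -> after transpose(1, 2): (2, 8, 16, 100) -> Output: (2, 8, 16, 100)

Answer: (2, 8, 16, 100)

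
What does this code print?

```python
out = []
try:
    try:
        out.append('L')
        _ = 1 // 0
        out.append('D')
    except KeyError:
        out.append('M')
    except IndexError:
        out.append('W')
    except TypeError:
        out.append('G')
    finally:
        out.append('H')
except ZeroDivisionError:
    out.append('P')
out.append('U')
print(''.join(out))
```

Execution trace: 'L' (inner try body) → 'H' (inner finally) → 'P' (outer except ZeroDivisionError) → 'U' (after the try/except). Output: LHPU

Answer: LHPU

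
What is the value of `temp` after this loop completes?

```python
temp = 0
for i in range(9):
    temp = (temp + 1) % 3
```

Increment mod 3, 9 times = 0
`temp` takes the values: 0 → 1 → 2 → 0 → 1 → 2 → 0 → 1 → 2 → 0

Answer: 0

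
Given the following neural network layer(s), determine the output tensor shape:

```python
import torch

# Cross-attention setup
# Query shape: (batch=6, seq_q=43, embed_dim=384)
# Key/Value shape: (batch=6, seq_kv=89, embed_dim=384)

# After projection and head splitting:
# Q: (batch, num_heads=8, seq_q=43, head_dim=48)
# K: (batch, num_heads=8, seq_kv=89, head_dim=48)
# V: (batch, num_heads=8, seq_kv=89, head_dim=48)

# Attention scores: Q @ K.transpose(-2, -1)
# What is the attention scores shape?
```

Input: (6, 43, 384) -> Output: (6, 8, 43, 89)

Answer: (6, 8, 43, 89)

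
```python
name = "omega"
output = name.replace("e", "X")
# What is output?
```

Trace:
`name = "omega"` → name = 'omega'
`output = name.replace("e", "X")` → output = 'omXga'
So output = 'omXga'

Answer: 'omXga'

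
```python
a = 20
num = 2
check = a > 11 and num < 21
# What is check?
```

Trace:
`a = 20` → a = 20
`num = 2` → num = 2
`check = a > 11 and num < 21` → check = True
So check = True

Answer: True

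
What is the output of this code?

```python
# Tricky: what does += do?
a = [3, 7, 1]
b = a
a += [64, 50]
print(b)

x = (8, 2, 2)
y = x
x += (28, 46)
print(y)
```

Key concept: += behavior differs for mutable vs immutable.
Step by step:
`a = [3, 7, 1]` → a = [3, 7, 1]
`b = a` → b = [3, 7, 1] (same object as a)
`a += [64, 50]` → a = [3, 7, 1, 64, 50] (same object as b); b = [3, 7, 1, 64, 50] (same object as a)
`print(b)` → prints [3, 7, 1, 64, 50]
`x = (8, 2, 2)` → x = (8, 2, 2)
`y = x` → y = (8, 2, 2)
`x += (28, 46)` → x = (8, 2, 2, 28, 46)
`print(y)` → prints (8, 2, 2)

Answer:
[3, 7, 1, 64, 50]
(8, 2, 2)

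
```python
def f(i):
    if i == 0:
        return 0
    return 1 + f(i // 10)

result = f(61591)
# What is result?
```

Count of digits of 61591: 5

Answer: 5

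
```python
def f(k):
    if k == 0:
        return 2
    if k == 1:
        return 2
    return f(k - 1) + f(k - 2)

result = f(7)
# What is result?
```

Build up from base cases: f(0)=2, f(1)=2, f(2)=4, f(3)=6, f(4)=10, f(5)=16, f(6)=26, ..., f(7)=42

Answer: 42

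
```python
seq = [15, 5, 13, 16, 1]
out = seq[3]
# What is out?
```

Trace:
`seq = [15, 5, 13, 16, 1]` → seq = [15, 5, 13, 16, 1]
`out = seq[3]` → out = 16
So out = 16

Answer: 16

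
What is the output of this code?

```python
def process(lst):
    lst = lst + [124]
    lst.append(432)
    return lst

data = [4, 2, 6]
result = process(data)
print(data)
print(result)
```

Key concept: rebinding parameter vs mutation.
Step by step:
`data = [4, 2, 6]` → data = [4, 2, 6]
`result = process(data)` → result = [4, 2, 6, 124, 432]
`print(data)` → prints [4, 2, 6]
`print(result)` → prints [4, 2, 6, 124, 432]

Answer:
[4, 2, 6]
[4, 2, 6, 124, 432]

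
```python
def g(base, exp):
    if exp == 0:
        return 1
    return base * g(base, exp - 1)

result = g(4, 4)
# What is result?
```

g(4, 4) = 4 * 4 * 4 * 4 = 256

Answer: 256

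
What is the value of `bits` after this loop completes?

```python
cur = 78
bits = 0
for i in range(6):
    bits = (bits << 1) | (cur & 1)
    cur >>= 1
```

Reverse lowest 6 bits of 78
`bits` takes the values: 0 → 1 → 3 → 7 → 14 → 28

Answer: 28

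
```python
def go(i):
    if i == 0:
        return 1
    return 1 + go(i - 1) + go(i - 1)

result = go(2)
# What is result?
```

go(i) = 1 + 2·go(i-1), go(0)=1. Closed form: (1+1)·2^2 - 1 = 7.

Answer: 7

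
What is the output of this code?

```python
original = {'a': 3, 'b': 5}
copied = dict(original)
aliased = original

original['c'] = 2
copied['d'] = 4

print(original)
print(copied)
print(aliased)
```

Key concept: dict() creates copy, assignment creates alias.
Step by step:
`original = {'a': 3, 'b': 5}` → original = {'a': 3, 'b': 5}
`copied = dict(original)` → copied = {'a': 3, 'b': 5}
`aliased = original` → aliased = {'a': 3, 'b': 5} (same object as original)
`original['c'] = 2` → original = {'a': 3, 'b': 5, 'c': 2} (same object as aliased); aliased = {'a': 3, 'b': 5, 'c': 2} (same object as original)
`copied['d'] = 4` → copied = {'a': 3, 'b': 5, 'd': 4}
`print(original)` → prints {'a': 3, 'b': 5, 'c': 2}
`print(copied)` → prints {'a': 3, 'b': 5, 'd': 4}
`print(aliased)` → prints {'a': 3, 'b': 5, 'c': 2}

Answer:
{'a': 3, 'b': 5, 'c': 2}
{'a': 3, 'b': 5, 'd': 4}
{'a': 3, 'b': 5, 'c': 2}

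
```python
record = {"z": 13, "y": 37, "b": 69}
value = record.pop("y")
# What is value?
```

Trace:
`record = {"z": 13, "y": 37, "b": 69}` → record = {'z': 13, 'y': 37, 'b': 69}
`value = record.pop("y")` → record = {'z': 13, 'b': 69}; value = 37
So value = 37

Answer: 37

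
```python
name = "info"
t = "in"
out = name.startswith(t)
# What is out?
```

Trace:
`name = "info"` → name = 'info'
`t = "in"` → t = 'in'
`out = name.startswith(t)` → out = True
So out = True

Answer: True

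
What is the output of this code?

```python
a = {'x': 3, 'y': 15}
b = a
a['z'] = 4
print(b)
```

Key concept: dict aliasing.
Step by step:
`a = {'x': 3, 'y': 15}` → a = {'x': 3, 'y': 15}
`b = a` → b = {'x': 3, 'y': 15} (same object as a)
`a['z'] = 4` → a = {'x': 3, 'y': 15, 'z': 4} (same object as b); b = {'x': 3, 'y': 15, 'z': 4} (same object as a)
`print(b)` → prints {'x': 3, 'y': 15, 'z': 4}

Answer: {'x': 3, 'y': 15, 'z': 4}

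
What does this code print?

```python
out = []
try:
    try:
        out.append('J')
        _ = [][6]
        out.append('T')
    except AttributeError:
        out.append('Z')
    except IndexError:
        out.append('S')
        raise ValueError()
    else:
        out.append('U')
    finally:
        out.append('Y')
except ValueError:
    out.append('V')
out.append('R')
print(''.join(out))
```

Execution trace: 'J' (try body) → 'S' (except IndexError) → 'Y' (finally) → 'V' (outer except ValueError) → 'R' (after the try/except). Output: JSYVR

Answer: JSYVR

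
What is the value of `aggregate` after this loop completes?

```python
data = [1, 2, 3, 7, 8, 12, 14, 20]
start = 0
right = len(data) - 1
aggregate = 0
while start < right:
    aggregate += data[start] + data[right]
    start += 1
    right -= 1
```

Sum of pairs from ends
`aggregate` takes the values: 0 → 21 → 37 → 52 → 67

Answer: 67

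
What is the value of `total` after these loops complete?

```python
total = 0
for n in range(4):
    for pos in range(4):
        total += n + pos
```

Sum of all n+pos for n,pos in 4x4
`total` takes the values: 0 → 1 → 3 → 6 → 7 → 9 → 12 → 16 → 18 → 21 → 25 → 30 → 33 → 37 → 42 → 48

Answer: 48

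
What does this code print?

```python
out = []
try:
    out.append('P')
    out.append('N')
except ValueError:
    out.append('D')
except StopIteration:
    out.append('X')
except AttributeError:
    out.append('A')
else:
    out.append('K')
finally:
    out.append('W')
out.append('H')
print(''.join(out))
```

Execution trace: 'P' (try body) → 'N' (try body, no exception) → 'K' (else) → 'W' (finally) → 'H' (after the try/except). Output: PNKWH

Answer: PNKWH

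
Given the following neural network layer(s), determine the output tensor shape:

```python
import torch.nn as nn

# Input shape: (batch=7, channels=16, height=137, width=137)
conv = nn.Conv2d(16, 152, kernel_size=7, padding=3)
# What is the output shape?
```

Input: (7, 16, 137, 137) -> Output: (7, 152, 137, 137)

Answer: (7, 152, 137, 137)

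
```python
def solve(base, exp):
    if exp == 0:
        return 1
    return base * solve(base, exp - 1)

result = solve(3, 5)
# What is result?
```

solve(3, 5) = 3 * 3 * 3 * 3 * 3 = 243

Answer: 243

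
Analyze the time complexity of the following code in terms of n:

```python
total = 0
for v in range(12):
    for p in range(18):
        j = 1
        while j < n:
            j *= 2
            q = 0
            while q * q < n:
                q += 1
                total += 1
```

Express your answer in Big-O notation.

Each loop level contributes: 1 × 1 × log n × √n. Multiplying the contributions gives O(√n log n).

Answer: O(√n log n)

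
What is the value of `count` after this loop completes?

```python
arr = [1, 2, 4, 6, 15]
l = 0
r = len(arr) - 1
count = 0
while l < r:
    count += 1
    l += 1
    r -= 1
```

Iterations until pointers meet (list length 5)
`count` takes the values: 0 → 1 → 2

Answer: 2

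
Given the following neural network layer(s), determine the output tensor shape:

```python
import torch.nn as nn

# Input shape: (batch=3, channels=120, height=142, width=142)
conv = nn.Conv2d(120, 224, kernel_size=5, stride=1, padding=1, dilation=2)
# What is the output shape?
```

Input: (3, 120, 142, 142) -> Output: (3, 224, 136, 136)

Answer: (3, 224, 136, 136)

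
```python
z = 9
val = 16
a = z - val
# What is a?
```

Trace:
`z = 9` → z = 9
`val = 16` → val = 16
`a = z - val` → a = -7
So a = -7

Answer: -7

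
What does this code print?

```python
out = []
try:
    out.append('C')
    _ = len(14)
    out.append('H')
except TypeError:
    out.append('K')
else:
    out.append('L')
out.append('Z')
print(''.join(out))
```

Execution trace: 'C' (try body) → 'K' (except TypeError) → 'Z' (after the try/except). Output: CKZ

Answer: CKZ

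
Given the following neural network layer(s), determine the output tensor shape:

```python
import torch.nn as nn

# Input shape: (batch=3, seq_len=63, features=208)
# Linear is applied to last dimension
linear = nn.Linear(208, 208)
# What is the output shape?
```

Input: (3, 63, 208) -> Output: (3, 63, 208)

Answer: (3, 63, 208)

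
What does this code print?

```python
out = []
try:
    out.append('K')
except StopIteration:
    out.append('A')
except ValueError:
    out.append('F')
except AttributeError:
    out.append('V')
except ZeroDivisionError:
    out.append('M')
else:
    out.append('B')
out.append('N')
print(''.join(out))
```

Execution trace: 'K' (try body, no exception) → 'B' (else) → 'N' (after the try/except). Output: KBN

Answer: KBN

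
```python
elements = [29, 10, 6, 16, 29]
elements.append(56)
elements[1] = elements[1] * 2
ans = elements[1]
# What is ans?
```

Trace:
`elements = [29, 10, 6, 16, 29]` → elements = [29, 10, 6, 16, 29]
`elements.append(56)` → elements = [29, 10, 6, 16, 29, 56]
`elements[1] = elements[1] * 2` → elements = [29, 20, 6, 16, 29, 56]
`ans = elements[1]` → ans = 20
So ans = 20

Answer: 20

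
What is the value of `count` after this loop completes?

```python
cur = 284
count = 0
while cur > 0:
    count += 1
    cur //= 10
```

Count digits by repeated division by 10
`count` takes the values: 0 → 1 → 2 → 3

Answer: 3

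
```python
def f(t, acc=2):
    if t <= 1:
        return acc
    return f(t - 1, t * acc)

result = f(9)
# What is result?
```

Accumulator trace (n, acc): (9, 2) -> (8, 18) -> (7, 144) -> (6, 1008) -> (5, 6048) -> (4, 30240) -> (3, 120960) -> (2, 362880) -> (1, 725760) -> return 725760

Answer: 725760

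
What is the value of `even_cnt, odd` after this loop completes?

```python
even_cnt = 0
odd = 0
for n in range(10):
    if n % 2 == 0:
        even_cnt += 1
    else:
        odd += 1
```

Count evens and odds in range(10)
`even_cnt, odd` takes the values: (0, 0) → (1, 0) → (1, 1) → (2, 1) → (2, 2) → (3, 2) → (3, 3) → (4, 3) → (4, 4) → (5, 4) → (5, 5)

Answer: 5, 5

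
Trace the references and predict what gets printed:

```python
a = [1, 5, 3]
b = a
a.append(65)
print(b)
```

Key concept: basic list aliasing.
Step by step:
`a = [1, 5, 3]` → a = [1, 5, 3]
`b = a` → b = [1, 5, 3] (same object as a)
`a.append(65)` → a = [1, 5, 3, 65] (same object as b); b = [1, 5, 3, 65] (same object as a)
`print(b)` → prints [1, 5, 3, 65]

Answer: [1, 5, 3, 65]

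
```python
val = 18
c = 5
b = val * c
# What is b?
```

Trace:
`val = 18` → val = 18
`c = 5` → c = 5
`b = val * c` → b = 90
So b = 90

Answer: 90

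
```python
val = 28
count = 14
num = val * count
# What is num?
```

Trace:
`val = 28` → val = 28
`count = 14` → count = 14
`num = val * count` → num = 392
So num = 392

Answer: 392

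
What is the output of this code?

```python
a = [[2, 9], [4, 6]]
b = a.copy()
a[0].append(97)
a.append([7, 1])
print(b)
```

Key concept: shallow copy with nested lists.
Step by step:
`a = [[2, 9], [4, 6]]` → a = [[2, 9], [4, 6]]
`b = a.copy()` → b = [[2, 9], [4, 6]]
`a[0].append(97)` → a = [[2, 9, 97], [4, 6]]; b = [[2, 9, 97], [4, 6]]
`a.append([7, 1])` → a = [[2, 9, 97], [4, 6], [7, 1]]
`print(b)` → prints [[2, 9, 97], [4, 6]]

Answer: [[2, 9, 97], [4, 6]]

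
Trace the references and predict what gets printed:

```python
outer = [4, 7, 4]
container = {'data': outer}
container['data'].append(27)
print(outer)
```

Key concept: dict holds reference to list.
Step by step:
`outer = [4, 7, 4]` → outer = [4, 7, 4]
`container = {'data': outer}` → container = {'data': [4, 7, 4]}
`container['data'].append(27)` → outer = [4, 7, 4, 27]; container = {'data': [4, 7, 4, 27]}
`print(outer)` → prints [4, 7, 4, 27]

Answer: [4, 7, 4, 27]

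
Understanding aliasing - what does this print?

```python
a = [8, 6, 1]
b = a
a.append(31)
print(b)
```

Key concept: basic list aliasing.
Step by step:
`a = [8, 6, 1]` → a = [8, 6, 1]
`b = a` → b = [8, 6, 1] (same object as a)
`a.append(31)` → a = [8, 6, 1, 31] (same object as b); b = [8, 6, 1, 31] (same object as a)
`print(b)` → prints [8, 6, 1, 31]

Answer: [8, 6, 1, 31]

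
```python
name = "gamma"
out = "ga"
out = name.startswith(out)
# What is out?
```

Trace:
`name = "gamma"` → name = 'gamma'
`out = "ga"` → out = 'ga'
`out = name.startswith(out)` → out = True
So out = True

Answer: True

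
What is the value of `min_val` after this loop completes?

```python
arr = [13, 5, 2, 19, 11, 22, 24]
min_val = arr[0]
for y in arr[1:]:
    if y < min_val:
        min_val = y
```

Minimum of [13, 5, 2, 19, 11, 22, 24]
`min_val` takes the values: 13 → 5 → 2

Answer: 2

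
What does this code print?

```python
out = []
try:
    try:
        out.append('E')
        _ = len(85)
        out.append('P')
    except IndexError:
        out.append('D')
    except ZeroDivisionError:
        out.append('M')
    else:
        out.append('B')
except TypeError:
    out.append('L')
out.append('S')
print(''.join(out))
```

Execution trace: 'E' (try body) → 'L' (outer except TypeError) → 'S' (after the try/except). Output: ELS

Answer: ELS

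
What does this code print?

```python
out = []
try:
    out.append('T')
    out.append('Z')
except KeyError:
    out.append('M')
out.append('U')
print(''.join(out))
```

Execution trace: 'T' (try body) → 'Z' (try body, no exception) → 'U' (after the try/except). Output: TZU

Answer: TZU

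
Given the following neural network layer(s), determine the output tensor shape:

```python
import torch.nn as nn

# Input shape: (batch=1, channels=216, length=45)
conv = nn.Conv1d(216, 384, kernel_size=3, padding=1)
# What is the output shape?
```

Input: (1, 216, 45) -> Output: (1, 384, 45)

Answer: (1, 384, 45)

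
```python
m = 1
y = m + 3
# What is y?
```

Trace:
`m = 1` → m = 1
`y = m + 3` → y = 4
So y = 4

Answer: 4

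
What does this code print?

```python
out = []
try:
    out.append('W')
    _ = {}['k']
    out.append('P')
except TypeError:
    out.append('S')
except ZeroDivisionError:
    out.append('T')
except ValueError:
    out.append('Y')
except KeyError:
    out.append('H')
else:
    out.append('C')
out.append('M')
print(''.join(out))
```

Execution trace: 'W' (try body) → 'H' (except KeyError) → 'M' (after the try/except). Output: WHM

Answer: WHM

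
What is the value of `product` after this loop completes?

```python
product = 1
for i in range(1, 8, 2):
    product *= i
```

Product of 1, 3, 5, ... up to 7
`product` takes the values: 1 → 3 → 15 → 105

Answer: 105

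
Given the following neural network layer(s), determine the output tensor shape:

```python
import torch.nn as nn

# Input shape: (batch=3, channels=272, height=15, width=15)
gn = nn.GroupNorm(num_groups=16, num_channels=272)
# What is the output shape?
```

Input: (3, 272, 15, 15) -> Output: (3, 272, 15, 15)

Answer: (3, 272, 15, 15)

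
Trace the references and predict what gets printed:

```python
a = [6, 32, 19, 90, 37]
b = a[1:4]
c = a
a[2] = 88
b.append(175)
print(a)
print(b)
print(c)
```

Key concept: slice vs alias.
Step by step:
`a = [6, 32, 19, 90, 37]` → a = [6, 32, 19, 90, 37]
`b = a[1:4]` → b = [32, 19, 90]
`c = a` → c = [6, 32, 19, 90, 37] (same object as a)
`a[2] = 88` → a = [6, 32, 88, 90, 37] (same object as c); c = [6, 32, 88, 90, 37] (same object as a)
`b.append(175)` → b = [32, 19, 90, 175]
`print(a)` → prints [6, 32, 88, 90, 37]
`print(b)` → prints [32, 19, 90, 175]
`print(c)` → prints [6, 32, 88, 90, 37]

Answer:
[6, 32, 88, 90, 37]
[32, 19, 90, 175]
[6, 32, 88, 90, 37]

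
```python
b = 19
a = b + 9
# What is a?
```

Trace:
`b = 19` → b = 19
`a = b + 9` → a = 28
So a = 28

Answer: 28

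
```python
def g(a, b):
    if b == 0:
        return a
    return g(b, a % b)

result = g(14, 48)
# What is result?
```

g(14, 48) -> g(48, 14) -> g(14, 6) -> g(6, 2) -> g(2, 0) -> 2

Answer: 2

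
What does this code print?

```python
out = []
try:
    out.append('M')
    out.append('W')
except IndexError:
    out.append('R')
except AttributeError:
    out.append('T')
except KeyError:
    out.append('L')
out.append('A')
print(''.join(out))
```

Execution trace: 'M' (try body) → 'W' (try body, no exception) → 'A' (after the try/except). Output: MWA

Answer: MWA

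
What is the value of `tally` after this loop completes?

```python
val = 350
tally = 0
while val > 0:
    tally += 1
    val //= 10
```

Count digits by repeated division by 10
`tally` takes the values: 0 → 1 → 2 → 3

Answer: 3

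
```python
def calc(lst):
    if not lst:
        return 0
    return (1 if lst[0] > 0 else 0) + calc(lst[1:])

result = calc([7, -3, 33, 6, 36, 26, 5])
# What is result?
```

Count of positive elements in [7, -3, 33, 6, 36, 26, 5] = 6

Answer: 6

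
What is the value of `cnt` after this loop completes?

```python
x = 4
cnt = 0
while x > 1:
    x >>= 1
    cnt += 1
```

Count right shifts until 1
`cnt` takes the values: 0 → 1 → 2

Answer: 2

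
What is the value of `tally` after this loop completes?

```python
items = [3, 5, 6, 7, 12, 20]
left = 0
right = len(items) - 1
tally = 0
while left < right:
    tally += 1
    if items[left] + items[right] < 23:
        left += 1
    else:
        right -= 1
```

Steps to find pair summing to 23
`tally` takes the values: 0 → 1 → 2 → 3 → 4 → 5

Answer: 5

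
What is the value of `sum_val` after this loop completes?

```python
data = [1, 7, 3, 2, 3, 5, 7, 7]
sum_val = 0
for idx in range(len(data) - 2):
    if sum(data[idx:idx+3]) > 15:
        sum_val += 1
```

Count windows with sum > 15
`sum_val` takes the values: 0 → 1

Answer: 1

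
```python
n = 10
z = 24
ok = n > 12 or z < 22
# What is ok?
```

Trace:
`n = 10` → n = 10
`z = 24` → z = 24
`ok = n > 12 or z < 22` → ok = False
So ok = False

Answer: False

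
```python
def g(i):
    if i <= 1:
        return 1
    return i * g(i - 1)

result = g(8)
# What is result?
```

g(8) = 8 * 7 * 6 * 5 * 4 * 3 * 2 * 1 = 40320

Answer: 40320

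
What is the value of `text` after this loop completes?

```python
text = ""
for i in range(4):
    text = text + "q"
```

Repeat 'q' 4 times
`text` takes the values: "" → "q" → "qq" → "qqq" → "qqqq"

Answer: "qqqq"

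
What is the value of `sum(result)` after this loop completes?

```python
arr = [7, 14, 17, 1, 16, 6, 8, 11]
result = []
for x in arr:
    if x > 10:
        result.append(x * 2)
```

Sum of doubled values > 10
`result` takes the values: [] → [28] → [28, 34] → [28, 34, 32] → [28, 34, 32, 22]
So `sum(result)` = 116

Answer: 116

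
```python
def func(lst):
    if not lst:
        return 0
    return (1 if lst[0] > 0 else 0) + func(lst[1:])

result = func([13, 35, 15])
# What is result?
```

Count of positive elements in [13, 35, 15] = 3

Answer: 3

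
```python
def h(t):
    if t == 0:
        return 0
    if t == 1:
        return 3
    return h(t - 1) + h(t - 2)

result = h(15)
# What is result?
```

Build up from base cases: h(0)=0, h(1)=3, h(2)=3, h(3)=6, h(4)=9, h(5)=15, h(6)=24, ..., h(15)=1830

Answer: 1830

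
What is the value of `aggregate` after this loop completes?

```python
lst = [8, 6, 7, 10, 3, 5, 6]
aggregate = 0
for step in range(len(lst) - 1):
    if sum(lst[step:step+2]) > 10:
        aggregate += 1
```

Count windows with sum > 10
`aggregate` takes the values: 0 → 1 → 2 → 3 → 4 → 5

Answer: 5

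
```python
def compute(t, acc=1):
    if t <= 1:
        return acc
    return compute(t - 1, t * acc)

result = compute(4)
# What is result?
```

Accumulator trace (n, acc): (4, 1) -> (3, 4) -> (2, 12) -> (1, 24) -> return 24

Answer: 24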